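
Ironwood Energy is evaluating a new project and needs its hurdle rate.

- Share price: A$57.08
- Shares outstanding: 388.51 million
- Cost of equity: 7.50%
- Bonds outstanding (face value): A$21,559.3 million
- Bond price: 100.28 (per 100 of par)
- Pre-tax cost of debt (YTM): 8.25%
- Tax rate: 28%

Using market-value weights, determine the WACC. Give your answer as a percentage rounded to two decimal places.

Market value of equity E = 57.08 × 388.51m = 22176.1508m. Market value of debt D = 21559.3m × 100.28/100 = 21619.66604m.
Total capital V = 22176.1508 + 21619.66604 = 43795.81684.
Equity: weight = 22176.1508/43795.81684 = 0.5064; cost = 7.5%.
Bonds outstanding: weight = 21619.66604/43795.81684 = 0.4936; after-tax cost = 8.25% × (1 − 28%) = 5.9400%.
WACC = 0.5064 × 7.5000% + 0.4936 × 5.9400% = 6.7299%.

6.73%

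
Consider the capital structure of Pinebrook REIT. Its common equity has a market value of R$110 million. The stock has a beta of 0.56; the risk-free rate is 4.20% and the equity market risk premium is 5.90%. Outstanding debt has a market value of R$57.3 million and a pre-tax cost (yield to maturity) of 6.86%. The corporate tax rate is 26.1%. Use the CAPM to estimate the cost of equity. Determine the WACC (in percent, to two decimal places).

Cost of equity via CAPM: Re = 4.2% + 0.56 × 5.9% = 7.5040%.
Total capital V = 110 + 57.3 = 167.3.
Equity: weight = 110/167.3 = 0.6575; cost = 7.504%.
Debt: weight = 57.3/167.3 = 0.3425; after-tax cost = 6.86% × (1 − 26.1%) = 5.0695%.
WACC = 0.6575 × 7.5040% + 0.3425 × 5.0695% = 6.6702%.

6.67%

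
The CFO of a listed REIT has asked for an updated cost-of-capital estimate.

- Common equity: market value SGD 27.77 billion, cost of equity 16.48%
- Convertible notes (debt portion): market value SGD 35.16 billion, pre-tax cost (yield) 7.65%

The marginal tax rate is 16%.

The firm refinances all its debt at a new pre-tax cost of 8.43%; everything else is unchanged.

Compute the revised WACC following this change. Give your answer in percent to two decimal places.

11.23%

After the change:
Total capital V = 27.77 + 35.16 = 62.93.
Equity: weight = 27.77/62.93 = 0.4413; cost = 16.48%.
Convertible notes (debt portion): weight = 35.16/62.93 = 0.5587; after-tax cost = 8.43% × (1 − 16%) = 7.0812%.
WACC = 0.4413 × 16.4800% + 0.5587 × 7.0812% = 11.2287%.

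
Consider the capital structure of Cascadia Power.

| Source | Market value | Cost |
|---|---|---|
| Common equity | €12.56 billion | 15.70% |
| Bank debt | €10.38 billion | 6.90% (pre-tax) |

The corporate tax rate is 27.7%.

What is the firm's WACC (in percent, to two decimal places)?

Total capital V = 12.56 + 10.38 = 22.94.
Equity: weight = 12.56/22.94 = 0.5475; cost = 15.7%.
Bank debt: weight = 10.38/22.94 = 0.4525; after-tax cost = 6.9% × (1 − 27.7%) = 4.9887%.
WACC = 0.5475 × 15.7000% + 0.4525 × 4.9887% = 10.8533%.

10.85%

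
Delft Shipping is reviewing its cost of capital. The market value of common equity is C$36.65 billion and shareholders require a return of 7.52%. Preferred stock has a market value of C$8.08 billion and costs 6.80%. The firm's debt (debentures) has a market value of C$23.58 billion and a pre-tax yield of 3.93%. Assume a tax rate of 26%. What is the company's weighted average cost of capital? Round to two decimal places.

Total capital V = 36.65 + 8.08 + 23.58 = 68.31.
Equity: weight = 36.65/68.31 = 0.5365; cost = 7.52%.
Preferred: weight = 8.08/68.31 = 0.1183; cost = 6.8%.
Debentures: weight = 23.58/68.31 = 0.3452; after-tax cost = 3.93% × (1 − 26%) = 2.9082%.
WACC = 0.5365 × 7.5200% + 0.1183 × 6.8000% + 0.3452 × 2.9082% = 5.8429%.

5.84%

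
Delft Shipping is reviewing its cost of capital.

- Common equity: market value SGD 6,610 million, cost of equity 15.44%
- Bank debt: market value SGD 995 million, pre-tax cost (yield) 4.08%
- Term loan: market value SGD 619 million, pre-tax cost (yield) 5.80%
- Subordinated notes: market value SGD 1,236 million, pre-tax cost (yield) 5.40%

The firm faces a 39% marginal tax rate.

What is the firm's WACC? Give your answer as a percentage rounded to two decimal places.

11.71%

Total capital V = 6610 + 995 + 619 + 1236 = 9460.
Equity: weight = 6610/9460 = 0.6987; cost = 15.44%.
Bank debt: weight = 995/9460 = 0.1052; after-tax cost = 4.08% × (1 − 39%) = 2.4888%.
Term loan: weight = 619/9460 = 0.0654; after-tax cost = 5.8% × (1 − 39%) = 3.5380%.
Subordinated notes: weight = 1236/9460 = 0.1307; after-tax cost = 5.4% × (1 − 39%) = 3.2940%.
WACC = 0.6987 × 15.4400% + 0.1052 × 2.4888% + 0.0654 × 3.5380% + 0.1307 × 3.2940% = 11.7121%.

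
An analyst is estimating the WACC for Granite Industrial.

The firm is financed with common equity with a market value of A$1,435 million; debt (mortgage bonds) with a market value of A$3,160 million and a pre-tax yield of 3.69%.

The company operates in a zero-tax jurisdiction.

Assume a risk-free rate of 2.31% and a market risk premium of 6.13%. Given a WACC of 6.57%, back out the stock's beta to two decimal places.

1.73

Total capital V = 1435 + 3160 = 4595.
Equity weight = 1435/4595 = 0.3123.
Mortgage bonds weight = 3160/4595 = 0.6877.
Debt contribution = 0.6877 × 3.69% × (1 − 0%) = 2.5376%.
Required equity contribution = 6.57% − 2.5376% = 4.0324%  ⇒  Re = 12.9120%.
CAPM: 12.9120% = 2.31% + β × 6.13%  ⇒  β = 1.7295.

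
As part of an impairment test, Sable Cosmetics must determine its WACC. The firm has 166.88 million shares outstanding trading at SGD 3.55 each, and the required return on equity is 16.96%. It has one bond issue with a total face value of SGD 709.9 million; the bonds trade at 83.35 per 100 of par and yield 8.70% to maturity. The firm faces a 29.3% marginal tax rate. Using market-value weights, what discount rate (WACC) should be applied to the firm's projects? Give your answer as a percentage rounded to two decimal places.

Market value of equity E = 3.55 × 166.88m = 592.424m. Market value of debt D = 709.9m × 83.35/100 = 591.70165m.
Total capital V = 592.424 + 591.70165 = 1184.12565.
Equity: weight = 592.424/1184.12565 = 0.5003; cost = 16.96%.
Bonds outstanding: weight = 591.70165/1184.12565 = 0.4997; after-tax cost = 8.7% × (1 − 29.3%) = 6.1509%.
WACC = 0.5003 × 16.9600% + 0.4997 × 6.1509% = 11.5587%.

11.56%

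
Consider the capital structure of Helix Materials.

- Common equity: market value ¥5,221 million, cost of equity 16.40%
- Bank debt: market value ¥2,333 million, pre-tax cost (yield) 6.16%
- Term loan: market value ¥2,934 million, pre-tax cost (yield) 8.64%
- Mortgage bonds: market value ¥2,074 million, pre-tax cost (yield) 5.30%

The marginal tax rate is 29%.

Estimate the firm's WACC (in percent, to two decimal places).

9.68%

Total capital V = 5221 + 2333 + 2934 + 2074 = 12562.
Equity: weight = 5221/12562 = 0.4156; cost = 16.4%.
Bank debt: weight = 2333/12562 = 0.1857; after-tax cost = 6.16% × (1 − 29%) = 4.3736%.
Term loan: weight = 2934/12562 = 0.2336; after-tax cost = 8.64% × (1 − 29%) = 6.1344%.
Mortgage bonds: weight = 2074/12562 = 0.1651; after-tax cost = 5.3% × (1 − 29%) = 3.7630%.
WACC = 0.4156 × 16.4000% + 0.1857 × 4.3736% + 0.2336 × 6.1344% + 0.1651 × 3.7630% = 9.6824%.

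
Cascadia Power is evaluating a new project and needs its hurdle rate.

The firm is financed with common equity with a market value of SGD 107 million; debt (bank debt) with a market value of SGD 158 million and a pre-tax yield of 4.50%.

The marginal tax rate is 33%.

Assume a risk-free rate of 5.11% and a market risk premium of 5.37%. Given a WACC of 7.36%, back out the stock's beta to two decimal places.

1.61

Total capital V = 107 + 158 = 265.
Equity weight = 107/265 = 0.4038.
Bank debt weight = 158/265 = 0.5962.
Debt contribution = 0.5962 × 4.5% × (1 − 33%) = 1.7976%.
Required equity contribution = 7.36% − 1.7976% = 5.5624%  ⇒  Re = 13.7760%.
CAPM: 13.7760% = 5.11% + β × 5.37%  ⇒  β = 1.6138.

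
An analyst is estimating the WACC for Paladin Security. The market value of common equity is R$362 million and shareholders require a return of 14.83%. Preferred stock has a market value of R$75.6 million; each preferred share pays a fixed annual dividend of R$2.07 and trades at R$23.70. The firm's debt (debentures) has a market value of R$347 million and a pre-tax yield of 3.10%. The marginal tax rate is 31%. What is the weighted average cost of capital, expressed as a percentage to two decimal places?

Cost of preferred: Rp = 2.07 / 23.7 = 8.7342%.
Total capital V = 362 + 75.6 + 347 = 784.6.
Equity: weight = 362/784.6 = 0.4614; cost = 14.83%.
Preferred: weight = 75.6/784.6 = 0.0964; cost = 8.7342%.
Debentures: weight = 347/784.6 = 0.4423; after-tax cost = 3.1% × (1 − 31%) = 2.1390%.
WACC = 0.4614 × 14.8300% + 0.0964 × 8.7342% + 0.4423 × 2.1390% = 8.6299%.

8.63%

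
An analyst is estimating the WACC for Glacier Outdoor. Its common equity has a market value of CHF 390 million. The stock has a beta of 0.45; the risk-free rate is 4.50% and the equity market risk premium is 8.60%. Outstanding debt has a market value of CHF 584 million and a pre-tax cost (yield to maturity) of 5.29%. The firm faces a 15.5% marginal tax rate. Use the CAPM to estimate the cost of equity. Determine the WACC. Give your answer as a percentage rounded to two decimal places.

6.03%

Cost of equity via CAPM: Re = 4.5% + 0.45 × 8.6% = 8.3700%.
Total capital V = 390 + 584 = 974.
Equity: weight = 390/974 = 0.4004; cost = 8.37%.
Debt: weight = 584/974 = 0.5996; after-tax cost = 5.29% × (1 − 15.5%) = 4.4700%.
WACC = 0.4004 × 8.3700% + 0.5996 × 4.4700% = 6.0316%.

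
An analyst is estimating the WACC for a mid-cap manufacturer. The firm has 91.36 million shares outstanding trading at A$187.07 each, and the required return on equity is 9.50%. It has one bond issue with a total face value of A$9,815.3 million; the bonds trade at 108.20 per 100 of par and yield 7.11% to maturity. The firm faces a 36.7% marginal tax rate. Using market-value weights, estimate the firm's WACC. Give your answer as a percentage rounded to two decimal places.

7.58%

Market value of equity E = 187.07 × 91.36m = 17090.7152m. Market value of debt D = 9815.3m × 108.2/100 = 10620.1546m.
Total capital V = 17090.7152 + 10620.1546 = 27710.8698.
Equity: weight = 17090.7152/27710.8698 = 0.6168; cost = 9.5%.
Bonds outstanding: weight = 10620.1546/27710.8698 = 0.3832; after-tax cost = 7.11% × (1 − 36.7%) = 4.5006%.
WACC = 0.6168 × 9.5000% + 0.3832 × 4.5006% = 7.5840%.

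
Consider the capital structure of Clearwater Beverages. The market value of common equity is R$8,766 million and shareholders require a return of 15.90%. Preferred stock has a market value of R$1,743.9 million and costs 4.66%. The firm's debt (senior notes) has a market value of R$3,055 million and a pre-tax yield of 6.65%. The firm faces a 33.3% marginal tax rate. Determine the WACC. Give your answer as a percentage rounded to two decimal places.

11.87%

Total capital V = 8766 + 1743.9 + 3055 = 13564.9.
Equity: weight = 8766/13564.9 = 0.6462; cost = 15.9%.
Preferred: weight = 1743.9/13564.9 = 0.1286; cost = 4.66%.
Senior notes: weight = 3055/13564.9 = 0.2252; after-tax cost = 6.65% × (1 − 33.3%) = 4.4356%.
WACC = 0.6462 × 15.9000% + 0.1286 × 4.6600% + 0.2252 × 4.4356% = 11.8730%.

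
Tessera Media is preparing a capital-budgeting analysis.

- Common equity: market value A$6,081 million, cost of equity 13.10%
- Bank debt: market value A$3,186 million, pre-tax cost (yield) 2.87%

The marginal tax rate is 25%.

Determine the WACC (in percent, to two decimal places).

9.34%

Total capital V = 6081 + 3186 = 9267.
Equity: weight = 6081/9267 = 0.6562; cost = 13.1%.
Bank debt: weight = 3186/9267 = 0.3438; after-tax cost = 2.87% × (1 − 25%) = 2.1525%.
WACC = 0.6562 × 13.1000% + 0.3438 × 2.1525% = 9.3362%.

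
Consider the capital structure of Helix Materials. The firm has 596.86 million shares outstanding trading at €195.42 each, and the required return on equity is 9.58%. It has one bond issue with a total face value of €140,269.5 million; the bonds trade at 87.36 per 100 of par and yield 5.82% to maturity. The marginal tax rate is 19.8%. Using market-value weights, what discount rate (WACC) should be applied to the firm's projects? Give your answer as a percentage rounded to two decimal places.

7.06%

Market value of equity E = 195.42 × 596.86m = 116638.3812m. Market value of debt D = 140269.5m × 87.36/100 = 122539.4352m.
Total capital V = 116638.3812 + 122539.4352 = 239177.8164.
Equity: weight = 116638.3812/239177.8164 = 0.4877; cost = 9.58%.
Bonds outstanding: weight = 122539.4352/239177.8164 = 0.5123; after-tax cost = 5.82% × (1 − 19.8%) = 4.6676%.
WACC = 0.4877 × 9.5800% + 0.5123 × 4.6676% = 7.0632%.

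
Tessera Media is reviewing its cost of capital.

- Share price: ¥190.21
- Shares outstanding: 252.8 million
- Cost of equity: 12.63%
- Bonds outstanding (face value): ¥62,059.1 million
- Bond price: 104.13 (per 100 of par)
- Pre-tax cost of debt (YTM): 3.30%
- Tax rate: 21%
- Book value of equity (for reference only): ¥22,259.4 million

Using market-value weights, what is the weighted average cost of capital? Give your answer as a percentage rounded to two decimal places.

6.88%

Market value of equity E = 190.21 × 252.8m = 48085.088m. Market value of debt D = 62059.1m × 104.13/100 = 64622.14083m.
Total capital V = 48085.088 + 64622.14083 = 112707.22883.
Equity: weight = 48085.088/112707.22883 = 0.4266; cost = 12.63%.
Bonds outstanding: weight = 64622.14083/112707.22883 = 0.5734; after-tax cost = 3.3% × (1 − 21%) = 2.6070%.
WACC = 0.4266 × 12.6300% + 0.5734 × 2.6070% = 6.8832%.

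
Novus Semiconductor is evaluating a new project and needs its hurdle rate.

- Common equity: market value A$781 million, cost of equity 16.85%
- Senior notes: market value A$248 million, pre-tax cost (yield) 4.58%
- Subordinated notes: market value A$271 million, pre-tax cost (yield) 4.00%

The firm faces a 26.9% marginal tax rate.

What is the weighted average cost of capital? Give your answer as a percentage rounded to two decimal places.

11.37%

Total capital V = 781 + 248 + 271 = 1300.
Equity: weight = 781/1300 = 0.6008; cost = 16.85%.
Senior notes: weight = 248/1300 = 0.1908; after-tax cost = 4.58% × (1 − 26.9%) = 3.3480%.
Subordinated notes: weight = 271/1300 = 0.2085; after-tax cost = 4% × (1 − 26.9%) = 2.9240%.
WACC = 0.6008 × 16.8500% + 0.1908 × 3.3480% + 0.2085 × 2.9240% = 11.3712%.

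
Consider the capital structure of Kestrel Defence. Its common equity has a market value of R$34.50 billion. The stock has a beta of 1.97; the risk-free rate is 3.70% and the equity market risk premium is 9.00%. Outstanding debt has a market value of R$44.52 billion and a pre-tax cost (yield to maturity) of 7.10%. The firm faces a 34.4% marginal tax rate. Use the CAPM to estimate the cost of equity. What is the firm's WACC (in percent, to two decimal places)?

Cost of equity via CAPM: Re = 3.7% + 1.97 × 9.0% = 21.4300%.
Total capital V = 34.5 + 44.52 = 79.02.
Equity: weight = 34.5/79.02 = 0.4366; cost = 21.43%.
Debt: weight = 44.52/79.02 = 0.5634; after-tax cost = 7.1% × (1 − 34.4%) = 4.6576%.
WACC = 0.4366 × 21.4300% + 0.5634 × 4.6576% = 11.9804%.

11.98%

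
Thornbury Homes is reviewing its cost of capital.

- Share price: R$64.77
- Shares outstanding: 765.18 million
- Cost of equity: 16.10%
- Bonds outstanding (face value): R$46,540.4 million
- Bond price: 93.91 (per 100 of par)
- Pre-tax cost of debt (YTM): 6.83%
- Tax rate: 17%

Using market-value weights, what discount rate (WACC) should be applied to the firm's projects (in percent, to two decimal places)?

11.21%

Market value of equity E = 64.77 × 765.18m = 49560.7086m. Market value of debt D = 46540.4m × 93.91/100 = 43706.08964m.
Total capital V = 49560.7086 + 43706.08964 = 93266.79824.
Equity: weight = 49560.7086/93266.79824 = 0.5314; cost = 16.1%.
Bonds outstanding: weight = 43706.08964/93266.79824 = 0.4686; after-tax cost = 6.83% × (1 − 17%) = 5.6689%.
WACC = 0.5314 × 16.1000% + 0.4686 × 5.6689% = 11.2118%.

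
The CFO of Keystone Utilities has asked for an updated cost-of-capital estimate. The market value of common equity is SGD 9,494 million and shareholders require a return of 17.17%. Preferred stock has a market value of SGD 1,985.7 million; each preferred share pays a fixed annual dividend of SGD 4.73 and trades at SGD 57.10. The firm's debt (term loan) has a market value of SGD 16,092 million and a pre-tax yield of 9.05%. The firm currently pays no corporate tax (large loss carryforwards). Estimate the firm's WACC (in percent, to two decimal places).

11.79%

Cost of preferred: Rp = 4.73 / 57.1 = 8.2837%.
Total capital V = 9494 + 1985.7 + 16092 = 27571.7.
Equity: weight = 9494/27571.7 = 0.3443; cost = 17.17%.
Preferred: weight = 1985.7/27571.7 = 0.0720; cost = 8.2837%.
Term loan: weight = 16092/27571.7 = 0.5836; after-tax cost = 9.05% × (1 − 0%) = 9.0500%.
WACC = 0.3443 × 17.1700% + 0.0720 × 8.2837% + 0.5836 × 9.0500% = 11.7908%.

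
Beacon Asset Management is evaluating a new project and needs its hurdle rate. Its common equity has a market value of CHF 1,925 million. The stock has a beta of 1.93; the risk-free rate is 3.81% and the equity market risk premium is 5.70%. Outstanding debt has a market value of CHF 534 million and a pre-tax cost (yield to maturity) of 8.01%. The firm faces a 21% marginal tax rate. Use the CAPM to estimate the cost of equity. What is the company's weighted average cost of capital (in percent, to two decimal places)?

12.97%

Cost of equity via CAPM: Re = 3.81% + 1.93 × 5.7% = 14.8110%.
Total capital V = 1925 + 534 = 2459.
Equity: weight = 1925/2459 = 0.7828; cost = 14.811%.
Debt: weight = 534/2459 = 0.2172; after-tax cost = 8.01% × (1 − 21%) = 6.3279%.
WACC = 0.7828 × 14.8110% + 0.2172 × 6.3279% = 12.9688%.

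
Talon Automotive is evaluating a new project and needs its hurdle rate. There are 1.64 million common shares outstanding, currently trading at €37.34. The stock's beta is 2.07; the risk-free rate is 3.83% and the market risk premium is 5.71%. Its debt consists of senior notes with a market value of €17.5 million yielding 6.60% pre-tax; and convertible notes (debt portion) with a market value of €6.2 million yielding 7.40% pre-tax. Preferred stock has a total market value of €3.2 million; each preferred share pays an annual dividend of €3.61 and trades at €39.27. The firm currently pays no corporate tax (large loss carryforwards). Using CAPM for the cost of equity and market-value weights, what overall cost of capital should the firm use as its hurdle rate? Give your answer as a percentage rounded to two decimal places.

Cost of equity via CAPM: Re = 3.83% + 2.07 × 5.71% = 15.6497%.
Cost of preferred: Rp = 3.61 / 39.27 = 9.1928%.
Market value of equity E = 37.34 × 1.64m = 61.2376m.
Total capital V = 61.2376 + 3.2 + 17.5 + 6.2 = 88.1376.
Equity: weight = 61.2376/88.1376 = 0.6948; cost = 15.6497%.
Preferred: weight = 3.2/88.1376 = 0.0363; cost = 9.1928%.
Senior notes: weight = 17.5/88.1376 = 0.1986; after-tax cost = 6.6% × (1 − 0%) = 6.6000%.
Convertible notes (debt portion): weight = 6.2/88.1376 = 0.0703; after-tax cost = 7.4% × (1 − 0%) = 7.4000%.
WACC = 0.6948 × 15.6497% + 0.0363 × 9.1928% + 0.1986 × 6.6000% + 0.0703 × 7.4000% = 13.0381%.

13.04%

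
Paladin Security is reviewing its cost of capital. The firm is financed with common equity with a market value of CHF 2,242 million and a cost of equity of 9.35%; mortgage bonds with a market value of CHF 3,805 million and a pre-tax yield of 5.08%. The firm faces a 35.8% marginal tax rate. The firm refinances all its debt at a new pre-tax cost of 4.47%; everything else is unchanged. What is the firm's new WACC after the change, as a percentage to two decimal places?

After the change:
Total capital V = 2242 + 3805 = 6047.
Equity: weight = 2242/6047 = 0.3708; cost = 9.35%.
Mortgage bonds: weight = 3805/6047 = 0.6292; after-tax cost = 4.47% × (1 − 35.8%) = 2.8697%.
WACC = 0.3708 × 9.3500% + 0.6292 × 2.8697% = 5.2724%.

5.27%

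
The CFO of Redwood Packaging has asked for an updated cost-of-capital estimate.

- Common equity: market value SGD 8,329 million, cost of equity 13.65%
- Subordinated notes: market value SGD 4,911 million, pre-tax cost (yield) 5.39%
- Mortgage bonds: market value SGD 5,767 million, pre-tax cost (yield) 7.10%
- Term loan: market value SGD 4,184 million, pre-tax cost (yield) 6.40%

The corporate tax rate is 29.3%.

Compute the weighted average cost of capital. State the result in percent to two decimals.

Total capital V = 8329 + 4911 + 5767 + 4184 = 23191.
Equity: weight = 8329/23191 = 0.3591; cost = 13.65%.
Subordinated notes: weight = 4911/23191 = 0.2118; after-tax cost = 5.39% × (1 − 29.3%) = 3.8107%.
Mortgage bonds: weight = 5767/23191 = 0.2487; after-tax cost = 7.1% × (1 − 29.3%) = 5.0197%.
Term loan: weight = 4184/23191 = 0.1804; after-tax cost = 6.4% × (1 − 29.3%) = 4.5248%.
WACC = 0.3591 × 13.6500% + 0.2118 × 3.8107% + 0.2487 × 5.0197% + 0.1804 × 4.5248% = 7.7740%.

7.77%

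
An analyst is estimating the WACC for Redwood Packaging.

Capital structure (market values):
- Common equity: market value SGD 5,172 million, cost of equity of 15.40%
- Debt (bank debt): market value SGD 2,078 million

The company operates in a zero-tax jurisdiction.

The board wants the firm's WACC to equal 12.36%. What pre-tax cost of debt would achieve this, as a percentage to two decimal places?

4.79%

Total capital V = 5172 + 2078 = 7250.
Equity weight = 5172/7250 = 0.7134.
Bank debt weight = 2078/7250 = 0.2866.
Equity contribution = 0.7134 × 15.4% = 10.9860%.
Remaining for debt = 12.36% − 10.9860% = 1.3740%.
Rd × (1 − 0%) × 0.2866 = 1.3740%  ⇒  Rd = 4.7936%.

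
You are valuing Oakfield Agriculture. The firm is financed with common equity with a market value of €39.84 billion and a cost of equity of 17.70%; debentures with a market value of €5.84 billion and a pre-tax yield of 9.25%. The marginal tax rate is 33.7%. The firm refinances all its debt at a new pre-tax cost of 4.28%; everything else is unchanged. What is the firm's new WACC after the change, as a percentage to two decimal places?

15.80%

After the change:
Total capital V = 39.84 + 5.84 = 45.68.
Equity: weight = 39.84/45.68 = 0.8722; cost = 17.7%.
Debentures: weight = 5.84/45.68 = 0.1278; after-tax cost = 4.28% × (1 − 33.7%) = 2.8376%.
WACC = 0.8722 × 17.7000% + 0.1278 × 2.8376% = 15.7999%.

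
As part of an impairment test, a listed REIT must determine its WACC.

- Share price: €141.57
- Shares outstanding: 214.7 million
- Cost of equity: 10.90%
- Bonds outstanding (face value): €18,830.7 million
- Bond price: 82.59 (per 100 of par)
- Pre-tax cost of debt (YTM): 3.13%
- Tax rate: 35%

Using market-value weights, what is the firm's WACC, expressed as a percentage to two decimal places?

Market value of equity E = 141.57 × 214.7m = 30395.079m. Market value of debt D = 18830.7m × 82.59/100 = 15552.27513m.
Total capital V = 30395.079 + 15552.27513 = 45947.35413.
Equity: weight = 30395.079/45947.35413 = 0.6615; cost = 10.9%.
Bonds outstanding: weight = 15552.27513/45947.35413 = 0.3385; after-tax cost = 3.13% × (1 − 35%) = 2.0345%.
WACC = 0.6615 × 10.9000% + 0.3385 × 2.0345% = 7.8992%.

7.90%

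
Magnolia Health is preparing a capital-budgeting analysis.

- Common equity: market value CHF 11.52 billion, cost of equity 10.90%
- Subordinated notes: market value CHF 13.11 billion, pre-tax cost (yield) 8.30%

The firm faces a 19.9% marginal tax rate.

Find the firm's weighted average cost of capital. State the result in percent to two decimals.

Total capital V = 11.52 + 13.11 = 24.63.
Equity: weight = 11.52/24.63 = 0.4677; cost = 10.9%.
Subordinated notes: weight = 13.11/24.63 = 0.5323; after-tax cost = 8.3% × (1 − 19.9%) = 6.6483%.
WACC = 0.4677 × 10.9000% + 0.5323 × 6.6483% = 8.6369%.

8.64%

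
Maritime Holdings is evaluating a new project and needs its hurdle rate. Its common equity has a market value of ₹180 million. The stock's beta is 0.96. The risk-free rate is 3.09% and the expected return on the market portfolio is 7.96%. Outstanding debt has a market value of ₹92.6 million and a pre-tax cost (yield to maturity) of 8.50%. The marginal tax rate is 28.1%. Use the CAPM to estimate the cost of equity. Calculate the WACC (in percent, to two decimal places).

7.20%

Market risk premium = 7.96% − 3.09% = 4.87%.
Cost of equity via CAPM: Re = 3.09% + 0.96 × 4.87% = 7.7652%.
Total capital V = 180 + 92.6 = 272.6.
Equity: weight = 180/272.6 = 0.6603; cost = 7.7652%.
Debt: weight = 92.6/272.6 = 0.3397; after-tax cost = 8.5% × (1 − 28.1%) = 6.1115%.
WACC = 0.6603 × 7.7652% + 0.3397 × 6.1115% = 7.2035%.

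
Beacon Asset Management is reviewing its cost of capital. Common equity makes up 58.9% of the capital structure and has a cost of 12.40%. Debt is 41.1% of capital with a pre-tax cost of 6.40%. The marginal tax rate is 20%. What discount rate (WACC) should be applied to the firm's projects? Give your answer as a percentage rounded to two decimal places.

After-tax cost of debt = 6.4% × (1 − 20%) = 5.1200%.
WACC = 0.589 × 12.4000% + 0.411 × 5.1200% = 9.4079%.

9.41%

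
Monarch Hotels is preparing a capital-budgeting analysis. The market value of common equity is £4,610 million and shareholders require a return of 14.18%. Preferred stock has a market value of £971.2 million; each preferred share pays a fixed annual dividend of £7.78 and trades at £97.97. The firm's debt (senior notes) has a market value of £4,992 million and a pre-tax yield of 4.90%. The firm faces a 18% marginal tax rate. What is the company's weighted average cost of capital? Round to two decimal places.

8.81%

Cost of preferred: Rp = 7.78 / 97.97 = 7.9412%.
Total capital V = 4610 + 971.2 + 4992 = 10573.2.
Equity: weight = 4610/10573.2 = 0.4360; cost = 14.18%.
Preferred: weight = 971.2/10573.2 = 0.0919; cost = 7.9412%.
Senior notes: weight = 4992/10573.2 = 0.4721; after-tax cost = 4.9% × (1 − 18%) = 4.0180%.
WACC = 0.4360 × 14.1800% + 0.0919 × 7.9412% + 0.4721 × 4.0180% = 8.8091%.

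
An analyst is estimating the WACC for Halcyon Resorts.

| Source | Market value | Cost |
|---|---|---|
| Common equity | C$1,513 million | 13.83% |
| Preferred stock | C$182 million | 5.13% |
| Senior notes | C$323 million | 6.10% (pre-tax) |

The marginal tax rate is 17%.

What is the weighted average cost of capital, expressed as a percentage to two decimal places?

Total capital V = 1513 + 182 + 323 = 2018.
Equity: weight = 1513/2018 = 0.7498; cost = 13.83%.
Preferred: weight = 182/2018 = 0.0902; cost = 5.13%.
Senior notes: weight = 323/2018 = 0.1601; after-tax cost = 6.1% × (1 − 17%) = 5.0630%.
WACC = 0.7498 × 13.8300% + 0.0902 × 5.1300% + 0.1601 × 5.0630% = 11.6421%.

11.64%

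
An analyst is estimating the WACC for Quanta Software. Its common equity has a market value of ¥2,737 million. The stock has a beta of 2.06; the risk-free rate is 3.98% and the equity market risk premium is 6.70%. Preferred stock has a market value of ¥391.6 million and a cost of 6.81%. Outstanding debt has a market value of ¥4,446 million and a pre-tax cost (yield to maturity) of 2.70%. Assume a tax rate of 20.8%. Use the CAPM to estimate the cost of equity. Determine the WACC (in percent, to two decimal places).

8.03%

Cost of equity via CAPM: Re = 3.98% + 2.06 × 6.7% = 17.7820%.
Total capital V = 2737 + 391.6 + 4446 = 7574.6.
Equity: weight = 2737/7574.6 = 0.3613; cost = 17.782%.
Preferred: weight = 391.6/7574.6 = 0.0517; cost = 6.81%.
Debt: weight = 4446/7574.6 = 0.5870; after-tax cost = 2.7% × (1 − 20.8%) = 2.1384%.
WACC = 0.3613 × 17.7820% + 0.0517 × 6.8100% + 0.5870 × 2.1384% = 8.0326%.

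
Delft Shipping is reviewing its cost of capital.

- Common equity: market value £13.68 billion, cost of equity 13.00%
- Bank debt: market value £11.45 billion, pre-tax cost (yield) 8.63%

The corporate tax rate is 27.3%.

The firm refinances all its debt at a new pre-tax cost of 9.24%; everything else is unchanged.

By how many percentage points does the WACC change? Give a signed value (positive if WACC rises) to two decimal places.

+0.20 pp

Current WACC:
Total capital V = 13.68 + 11.45 = 25.13.
Equity: weight = 13.68/25.13 = 0.5444; cost = 13%.
Bank debt: weight = 11.45/25.13 = 0.4556; after-tax cost = 8.63% × (1 − 27.3%) = 6.2740%.
WACC = 0.5444 × 13.0000% + 0.4556 × 6.2740% = 9.9354%.
After the change:
Total capital V = 13.68 + 11.45 = 25.13.
Equity: weight = 13.68/25.13 = 0.5444; cost = 13%.
Bank debt: weight = 11.45/25.13 = 0.4556; after-tax cost = 9.24% × (1 − 27.3%) = 6.7175%.
WACC = 0.5444 × 13.0000% + 0.4556 × 6.7175% = 10.1375%.
Change in WACC = 10.1375% − 9.9354% = 0.2021 pp.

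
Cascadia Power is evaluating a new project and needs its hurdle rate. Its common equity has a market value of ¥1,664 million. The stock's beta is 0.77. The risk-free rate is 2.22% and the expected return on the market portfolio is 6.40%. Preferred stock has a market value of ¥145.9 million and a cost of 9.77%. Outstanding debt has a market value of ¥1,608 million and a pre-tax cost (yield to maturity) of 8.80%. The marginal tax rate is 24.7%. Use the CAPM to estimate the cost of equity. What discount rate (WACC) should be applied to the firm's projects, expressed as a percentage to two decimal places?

6.18%

Market risk premium = 6.4% − 2.22% = 4.18%.
Cost of equity via CAPM: Re = 2.22% + 0.77 × 4.18% = 5.4386%.
Total capital V = 1664 + 145.9 + 1608 = 3417.9.
Equity: weight = 1664/3417.9 = 0.4868; cost = 5.4386%.
Preferred: weight = 145.9/3417.9 = 0.0427; cost = 9.77%.
Debt: weight = 1608/3417.9 = 0.4705; after-tax cost = 8.8% × (1 − 24.7%) = 6.6264%.
WACC = 0.4868 × 5.4386% + 0.0427 × 9.7700% + 0.4705 × 6.6264% = 6.1823%.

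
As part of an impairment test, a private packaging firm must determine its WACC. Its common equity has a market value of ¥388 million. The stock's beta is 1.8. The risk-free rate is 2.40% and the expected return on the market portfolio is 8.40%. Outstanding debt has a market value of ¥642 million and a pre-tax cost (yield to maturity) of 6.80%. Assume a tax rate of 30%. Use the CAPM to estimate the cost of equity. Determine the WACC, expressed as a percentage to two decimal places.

7.94%

Market risk premium = 8.4% − 2.4% = 6.0%.
Cost of equity via CAPM: Re = 2.4% + 1.8 × 6.0% = 13.2000%.
Total capital V = 388 + 642 = 1030.
Equity: weight = 388/1030 = 0.3767; cost = 13.2%.
Debt: weight = 642/1030 = 0.6233; after-tax cost = 6.8% × (1 − 30%) = 4.7600%.
WACC = 0.3767 × 13.2000% + 0.6233 × 4.7600% = 7.9393%.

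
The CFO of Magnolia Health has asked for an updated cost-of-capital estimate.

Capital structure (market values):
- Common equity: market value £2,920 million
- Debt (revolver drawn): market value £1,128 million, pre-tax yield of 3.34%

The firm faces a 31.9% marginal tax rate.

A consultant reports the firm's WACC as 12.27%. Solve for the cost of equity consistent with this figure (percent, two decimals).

Total capital V = 2920 + 1128 = 4048.
Equity weight = 2920/4048 = 0.7213.
Revolver drawn weight = 1128/4048 = 0.2787.
Debt contribution = 0.2787 × 3.34% × (1 − 31.9%) = 0.6338%.
Required equity contribution = 12.27% − 0.6338% = 11.6362%.
Re = 11.6362% / 0.7213 = 16.1313%.

16.13%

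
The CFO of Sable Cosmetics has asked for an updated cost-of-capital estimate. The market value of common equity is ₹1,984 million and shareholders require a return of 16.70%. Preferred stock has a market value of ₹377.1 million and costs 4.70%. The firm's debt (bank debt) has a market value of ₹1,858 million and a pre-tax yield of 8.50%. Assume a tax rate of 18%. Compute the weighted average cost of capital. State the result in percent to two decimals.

Total capital V = 1984 + 377.1 + 1858 = 4219.1.
Equity: weight = 1984/4219.1 = 0.4702; cost = 16.7%.
Preferred: weight = 377.1/4219.1 = 0.0894; cost = 4.7%.
Bank debt: weight = 1858/4219.1 = 0.4404; after-tax cost = 8.5% × (1 − 18%) = 6.9700%.
WACC = 0.4702 × 16.7000% + 0.0894 × 4.7000% + 0.4404 × 6.9700% = 11.3426%.

11.34%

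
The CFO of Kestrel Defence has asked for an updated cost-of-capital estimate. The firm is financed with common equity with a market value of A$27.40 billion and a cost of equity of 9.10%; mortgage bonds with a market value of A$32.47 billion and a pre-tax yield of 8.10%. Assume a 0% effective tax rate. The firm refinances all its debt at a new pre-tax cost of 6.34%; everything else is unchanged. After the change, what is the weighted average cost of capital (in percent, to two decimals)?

7.60%

After the change:
Total capital V = 27.4 + 32.47 = 59.87.
Equity: weight = 27.4/59.87 = 0.4577; cost = 9.1%.
Mortgage bonds: weight = 32.47/59.87 = 0.5423; after-tax cost = 6.34% × (1 − 0%) = 6.3400%.
WACC = 0.4577 × 9.1000% + 0.5423 × 6.3400% = 7.6031%.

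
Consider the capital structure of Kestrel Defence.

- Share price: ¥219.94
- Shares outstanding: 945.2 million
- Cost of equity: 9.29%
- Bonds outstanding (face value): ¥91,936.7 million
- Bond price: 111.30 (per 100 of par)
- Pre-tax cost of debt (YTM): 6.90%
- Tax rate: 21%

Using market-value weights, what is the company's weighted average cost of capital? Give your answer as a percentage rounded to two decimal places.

8.02%

Market value of equity E = 219.94 × 945.2m = 207887.288m. Market value of debt D = 91936.7m × 111.3/100 = 102325.5471m.
Total capital V = 207887.288 + 102325.5471 = 310212.8351.
Equity: weight = 207887.288/310212.8351 = 0.6701; cost = 9.29%.
Bonds outstanding: weight = 102325.5471/310212.8351 = 0.3299; after-tax cost = 6.9% × (1 − 21%) = 5.4510%.
WACC = 0.6701 × 9.2900% + 0.3299 × 5.4510% = 8.0237%.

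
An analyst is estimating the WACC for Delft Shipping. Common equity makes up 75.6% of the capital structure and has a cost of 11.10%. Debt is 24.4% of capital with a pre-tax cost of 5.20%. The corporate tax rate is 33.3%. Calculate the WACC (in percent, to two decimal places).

After-tax cost of debt = 5.2% × (1 − 33.3%) = 3.4684%.
WACC = 0.756 × 11.1000% + 0.244 × 3.4684% = 9.2379%.

9.24%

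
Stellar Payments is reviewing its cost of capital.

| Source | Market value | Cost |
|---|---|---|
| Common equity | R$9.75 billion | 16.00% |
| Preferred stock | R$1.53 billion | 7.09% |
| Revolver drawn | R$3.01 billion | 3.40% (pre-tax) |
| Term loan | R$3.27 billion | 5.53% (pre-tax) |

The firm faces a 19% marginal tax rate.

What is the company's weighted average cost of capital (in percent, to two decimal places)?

Total capital V = 9.75 + 1.53 + 3.01 + 3.27 = 17.56.
Equity: weight = 9.75/17.56 = 0.5552; cost = 16%.
Preferred: weight = 1.53/17.56 = 0.0871; cost = 7.09%.
Revolver drawn: weight = 3.01/17.56 = 0.1714; after-tax cost = 3.4% × (1 − 19%) = 2.7540%.
Term loan: weight = 3.27/17.56 = 0.1862; after-tax cost = 5.53% × (1 − 19%) = 4.4793%.
WACC = 0.5552 × 16.0000% + 0.0871 × 7.0900% + 0.1714 × 2.7540% + 0.1862 × 4.4793% = 10.8078%.

10.81%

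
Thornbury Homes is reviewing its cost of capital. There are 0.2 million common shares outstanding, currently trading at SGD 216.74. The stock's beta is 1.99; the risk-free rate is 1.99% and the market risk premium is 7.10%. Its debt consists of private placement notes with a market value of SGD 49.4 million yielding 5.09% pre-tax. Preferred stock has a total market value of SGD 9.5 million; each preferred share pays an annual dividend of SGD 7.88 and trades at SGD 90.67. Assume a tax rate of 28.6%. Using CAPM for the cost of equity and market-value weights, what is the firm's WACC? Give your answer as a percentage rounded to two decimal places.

Cost of equity via CAPM: Re = 1.99% + 1.99 × 7.1% = 16.1190%.
Cost of preferred: Rp = 7.88 / 90.67 = 8.6909%.
Market value of equity E = 216.74 × 0.2m = 43.348m.
Total capital V = 43.348 + 9.5 + 49.4 = 102.248.
Equity: weight = 43.348/102.248 = 0.4239; cost = 16.119%.
Preferred: weight = 9.5/102.248 = 0.0929; cost = 8.6909%.
Private placement notes: weight = 49.4/102.248 = 0.4831; after-tax cost = 5.09% × (1 − 28.6%) = 3.6343%.
WACC = 0.4239 × 16.1190% + 0.0929 × 8.6909% + 0.4831 × 3.6343% = 9.3970%.

9.40%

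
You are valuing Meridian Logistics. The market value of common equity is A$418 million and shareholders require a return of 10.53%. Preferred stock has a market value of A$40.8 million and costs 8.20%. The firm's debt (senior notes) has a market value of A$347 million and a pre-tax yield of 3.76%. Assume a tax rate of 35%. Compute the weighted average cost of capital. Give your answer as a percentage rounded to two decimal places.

Total capital V = 418 + 40.8 + 347 = 805.8.
Equity: weight = 418/805.8 = 0.5187; cost = 10.53%.
Preferred: weight = 40.8/805.8 = 0.0506; cost = 8.2%.
Senior notes: weight = 347/805.8 = 0.4306; after-tax cost = 3.76% × (1 − 35%) = 2.4440%.
WACC = 0.5187 × 10.5300% + 0.0506 × 8.2000% + 0.4306 × 2.4440% = 6.9300%.

6.93%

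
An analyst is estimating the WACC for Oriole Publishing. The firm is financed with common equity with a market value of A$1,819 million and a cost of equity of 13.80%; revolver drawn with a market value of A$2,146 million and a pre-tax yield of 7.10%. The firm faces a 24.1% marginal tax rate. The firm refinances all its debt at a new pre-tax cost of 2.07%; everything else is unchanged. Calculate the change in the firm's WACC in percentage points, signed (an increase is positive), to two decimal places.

Current WACC:
Total capital V = 1819 + 2146 = 3965.
Equity: weight = 1819/3965 = 0.4588; cost = 13.8%.
Revolver drawn: weight = 2146/3965 = 0.5412; after-tax cost = 7.1% × (1 − 24.1%) = 5.3889%.
WACC = 0.4588 × 13.8000% + 0.5412 × 5.3889% = 9.2476%.
After the change:
Total capital V = 1819 + 2146 = 3965.
Equity: weight = 1819/3965 = 0.4588; cost = 13.8%.
Revolver drawn: weight = 2146/3965 = 0.5412; after-tax cost = 2.07% × (1 − 24.1%) = 1.5711%.
WACC = 0.4588 × 13.8000% + 0.5412 × 1.5711% = 7.1813%.
Change in WACC = 7.1813% − 9.2476% = -2.0663 pp.

-2.07 pp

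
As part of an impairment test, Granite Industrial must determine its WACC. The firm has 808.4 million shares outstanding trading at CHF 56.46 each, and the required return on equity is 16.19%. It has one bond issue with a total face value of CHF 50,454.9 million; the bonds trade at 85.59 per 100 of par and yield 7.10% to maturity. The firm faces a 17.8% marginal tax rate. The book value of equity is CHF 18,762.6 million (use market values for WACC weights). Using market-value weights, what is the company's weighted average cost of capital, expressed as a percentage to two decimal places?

11.16%

Market value of equity E = 56.46 × 808.4m = 45642.264m. Market value of debt D = 50454.9m × 85.59/100 = 43184.34891m.
Total capital V = 45642.264 + 43184.34891 = 88826.61291.
Equity: weight = 45642.264/88826.61291 = 0.5138; cost = 16.19%.
Bonds outstanding: weight = 43184.34891/88826.61291 = 0.4862; after-tax cost = 7.1% × (1 − 17.8%) = 5.8362%.
WACC = 0.5138 × 16.1900% + 0.4862 × 5.8362% = 11.1563%.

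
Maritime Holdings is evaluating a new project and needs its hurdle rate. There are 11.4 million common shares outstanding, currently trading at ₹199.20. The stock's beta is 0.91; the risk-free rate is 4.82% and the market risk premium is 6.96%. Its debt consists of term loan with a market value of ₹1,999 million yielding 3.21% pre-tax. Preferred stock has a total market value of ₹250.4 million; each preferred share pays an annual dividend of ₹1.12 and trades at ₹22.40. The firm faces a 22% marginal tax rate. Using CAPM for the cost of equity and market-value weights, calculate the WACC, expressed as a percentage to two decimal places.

Cost of equity via CAPM: Re = 4.82% + 0.91 × 6.96% = 11.1536%.
Cost of preferred: Rp = 1.12 / 22.4 = 5.0000%.
Market value of equity E = 199.2 × 11.4m = 2270.88m.
Total capital V = 2270.88 + 250.4 + 1999 = 4520.28.
Equity: weight = 2270.88/4520.28 = 0.5024; cost = 11.1536%.
Preferred: weight = 250.4/4520.28 = 0.0554; cost = 5%.
Term loan: weight = 1999/4520.28 = 0.4422; after-tax cost = 3.21% × (1 − 22%) = 2.5038%.
WACC = 0.5024 × 11.1536% + 0.0554 × 5.0000% + 0.4422 × 2.5038% = 6.9875%.

6.99%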